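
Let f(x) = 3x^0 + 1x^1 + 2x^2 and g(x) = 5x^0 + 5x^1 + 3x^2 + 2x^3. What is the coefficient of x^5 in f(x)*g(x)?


Cauchy product at x^5:
2*2
= 4

4


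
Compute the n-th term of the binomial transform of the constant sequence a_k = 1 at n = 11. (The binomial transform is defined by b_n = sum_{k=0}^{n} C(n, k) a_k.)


With a_k = 1 for all k, b_n = sum_{k=0}^{n} C(n, k) = 2^n by the binomial theorem.
For n = 11: 2^11 = 2048.

2048


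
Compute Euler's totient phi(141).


phi(n) counts integers in [1, n] coprime to n. Using the multiplicative formula phi(n) = n * prod_{p | n} (1 - 1/p):
141 = 3 * 47, so
phi(141) = 141 * (1 - 1/3) * (1 - 1/47) = 92.

92


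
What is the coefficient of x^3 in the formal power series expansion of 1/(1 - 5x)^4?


The general identity 1/(1 - c x)^r = sum_{k>=0} c^k C(k + r - 1, r - 1) x^k follows by substituting y = c x into 1/(1 - y)^r = sum_{k>=0} C(k + r - 1, r - 1) y^k.
For c = 5, r = 4, k = 3:
5^3 * C(6, 3) = 125 * 20 = 2500.

2500


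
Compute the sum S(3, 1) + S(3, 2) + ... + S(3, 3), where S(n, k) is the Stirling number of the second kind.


By definition, S(n, k) counts partitions of an n-set into exactly k nonempty blocks.
Computing row n = 3 for k = 1..3:
S(3, k): 1, 3, 1
Sum = 5. (This equals Bell_3 since the sum runs over all k.)

5


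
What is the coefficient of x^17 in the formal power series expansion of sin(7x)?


The Maclaurin series is sin(t) = sum_{k>=0} (-1)^k t^(2k+1) / (2k+1)!, so substituting t = 7x, only odd powers of x are nonzero, with coefficient of x^(2k+1) equal to (-1)^k 7^(2k+1) / (2k+1)!.
Write 17 = 2*8 + 1, giving the coefficient (-1)^8 * 7^17 / 17! = 232630513987207/355687428096000 = 4747561509943/7258927104000.

4747561509943/7258927104000


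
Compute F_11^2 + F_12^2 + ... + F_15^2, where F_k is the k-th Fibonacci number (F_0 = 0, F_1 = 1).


There is a standard identity sum_{k=0}^{N} F_k^2 = F_N * F_{N+1} (proved inductively from the telescoping relation F_k^2 = F_k F_{k+1} - F_{k-1} F_k). Then
sum_{k=11}^{15} F_k^2 = F_15 F_16 - F_10 F_11.
Computing: F_15 = 610, F_16 = 987, F_10 = 55, F_11 = 89.
Sum = 610 * 987 - 55 * 89 = 597175.

597175


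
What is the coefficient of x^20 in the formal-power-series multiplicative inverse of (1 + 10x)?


The inverse is 1/(1 + 10x). Apply the geometric identity 1/(1 - y) = sum_{k>=0} y^k with y = -10x:
1/(1 + 10x) = sum_{k>=0} (-10)^k x^k.
So the coefficient of x^20 is (-10)^20 = 100000000000000000000.

100000000000000000000


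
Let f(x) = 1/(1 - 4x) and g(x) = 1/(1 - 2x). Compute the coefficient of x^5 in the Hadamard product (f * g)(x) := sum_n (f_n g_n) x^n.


f has coefficients f_k = 4^k and g has coefficients g_k = 2^k, so the Hadamard product has coefficient (f*g)_k = 4^k * 2^k = 8^k.
For k = 5: 8^5 = 32768.

32768


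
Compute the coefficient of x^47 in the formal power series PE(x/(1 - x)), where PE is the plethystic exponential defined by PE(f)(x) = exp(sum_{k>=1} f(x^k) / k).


For f(x) = x/(1 - x) we have
sum_{k>=1} f(x^k) / k = sum_{k>=1} (1/k) * x^k / (1 - x^k) = sum_{k, m >= 1} x^(k m) / k,
which after exponentiating simplifies to
PE(x/(1 - x)) = prod_{k>=1} 1 / (1 - x^k).
This is the generating function for the partition function p(n), so the coefficient of x^47 is p(47).
Computing p(47) by dynamic programming over parts 1, 2, ..., 47: p(47) = 124754.

124754


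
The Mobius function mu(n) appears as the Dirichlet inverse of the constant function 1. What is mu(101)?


101 = 101 (all distinct primes).
mu(101) = (-1)^1 = -1

-1


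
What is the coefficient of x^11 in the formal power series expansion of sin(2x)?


The Maclaurin series is sin(t) = sum_{k>=0} (-1)^k t^(2k+1) / (2k+1)!, so substituting t = 2x, only odd powers of x are nonzero, with coefficient of x^(2k+1) equal to (-1)^k 2^(2k+1) / (2k+1)!.
Write 11 = 2*5 + 1, giving the coefficient (-1)^5 * 2^11 / 11! = -2048/39916800 = -8/155925.

-8/155925


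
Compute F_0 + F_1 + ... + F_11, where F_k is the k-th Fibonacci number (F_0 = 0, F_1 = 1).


Use the identity sum_{k=0}^{N} F_k = F_{N+2} - 1 (which follows from F_{k+2} - F_{k+1} = F_k). Then
sum_{k=0}^{11} F_k = (F_{13} - 1) - (F_{1} - 1) = F_{13} - F_{1}.
Computing: F_{13} = 233, F_{1} = 1, so
Sum = 233 - 1 = 232.

232


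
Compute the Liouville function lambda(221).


The Liouville function is lambda(k) = (-1)^Omega(k), where Omega(k) counts the prime factors of k with multiplicity.
Factoring: 221 = 13 * 17, so Omega(221) = 2.
lambda(221) = (-1)^2 = 1.

1


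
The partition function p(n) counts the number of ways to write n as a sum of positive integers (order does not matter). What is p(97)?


Using the generating function prod_{k>=1} 1/(1-x^k), we compute p(97).
By dynamic programming over parts 1 through 97:
p(97) = 133230930

133230930


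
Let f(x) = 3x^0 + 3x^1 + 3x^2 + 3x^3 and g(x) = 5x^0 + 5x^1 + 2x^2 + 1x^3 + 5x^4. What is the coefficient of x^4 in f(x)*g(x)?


Cauchy product at x^4:
3*5 + 3*1 + 3*2 + 3*5
= 39

39


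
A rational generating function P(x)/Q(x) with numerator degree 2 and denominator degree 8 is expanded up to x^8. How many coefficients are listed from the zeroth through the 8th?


Expanding up to x^8 gives the coefficients for x^0, x^1, ..., x^8.
That is 8 + 1 = 9 coefficients in total.

9


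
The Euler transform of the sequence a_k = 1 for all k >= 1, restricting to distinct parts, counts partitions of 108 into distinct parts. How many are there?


Partitions of 108 into distinct parts can be computed via generating function.
Product (1+x)(1+x^2)(1+x^3)...
The coefficient of x^108 = 855906

855906


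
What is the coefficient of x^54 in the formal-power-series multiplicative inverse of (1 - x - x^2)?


Let the inverse be f(x) = sum_{k>=0} a_k x^k. From f(x) * (1 - x - x^2) = 1 and matching coefficients:
 x^0: a_0 = 1.
 x^1: a_1 - a_0 = 0, so a_1 = 1.
 x^k (k >= 2): a_k - a_{k-1} - a_{k-2} = 0, i.e. a_k = a_{k-1} + a_{k-2}.
This is the Fibonacci-type recurrence shifted so that a_0 = a_1 = 1.
Iterating: a_0=1, a_1=1, a_2=2, a_3=3, a_4=5, a_5=8, a_6=13, a_7=21, a_8=34, a_9=55, ...
a_54 = 139583862445.

139583862445


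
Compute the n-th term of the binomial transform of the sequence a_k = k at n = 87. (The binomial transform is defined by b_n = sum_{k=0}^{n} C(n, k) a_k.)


With a_k = k, b_n = sum_{k=0}^{n} C(n, k) k. Using k * C(n, k) = n * C(n-1, k-1) gives b_n = n * sum_{k>=1} C(n-1, k-1) = n * 2^(n-1).
For n = 87: 87 * 2^86 = 87 * 77371252455336267181195264 = 6731298963614255244763987968.

6731298963614255244763987968


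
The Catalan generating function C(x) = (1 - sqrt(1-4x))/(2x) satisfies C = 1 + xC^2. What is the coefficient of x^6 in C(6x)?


Substituting x -> 6x scales the n-th coefficient by 6^n, so [x^6] C(6x) = 6^6 * C_6.
C_6 = C(2*6, 6)/(7) = 924/7 = 132.
So 6^6 * 132 = 46656 * 132 = 6158592.

6158592


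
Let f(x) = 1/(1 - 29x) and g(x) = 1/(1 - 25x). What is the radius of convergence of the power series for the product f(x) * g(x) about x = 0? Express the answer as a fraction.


The radius of 1/(1 - 29x) is 1/29 (nearest singularity at x = 1/29), and the radius of 1/(1 - 25x) is 1/25.
The product f(x)*g(x) = 1/((1 - 29x)(1 - 25x)) has singularities at both 1/29 and 1/25, so its radius of convergence is the distance to the nearest one:
min(1/29, 1/25) = 1/29.

1/29


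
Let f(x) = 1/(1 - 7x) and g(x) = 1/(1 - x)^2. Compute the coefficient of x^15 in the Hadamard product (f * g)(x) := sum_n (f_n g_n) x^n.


f has coefficients f_k = 7^k. For g = 1/(1 - x)^2 the coefficient is g_k = C(k + 1, 1) = k + 1. The Hadamard coefficient is (f * g)_k = 7^k * (k + 1).
For k = 15: 7^15 * 16 = 4747561509943 * 16 = 75960984159088.

75960984159088


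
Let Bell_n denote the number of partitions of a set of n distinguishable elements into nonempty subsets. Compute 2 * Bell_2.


Bell_2 can be computed from the Bell triangle or from Dobinski's identity Bell_n = (1/e) * sum_{k>=0} k^n / k!.
Computing Bell_2 = 2.
Then 2 * 2 = 4.

4


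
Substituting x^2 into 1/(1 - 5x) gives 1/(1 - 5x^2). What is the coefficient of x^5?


Since 1/(1 - 5x^2) only has even powers of x,
the coefficient of x^5 (odd) is 0.

0


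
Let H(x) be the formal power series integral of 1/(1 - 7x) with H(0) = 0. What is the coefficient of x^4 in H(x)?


1/(1 - 7x) = sum_{k>=0} 7^k x^k. Integrating termwise with H(0) = 0:
H(x) = sum_{k>=0} 7^k x^(k+1) / (k+1) = sum_{m>=1} 7^(m-1) x^m / m.
For m = 4: 7^3/4 = 343/4 = 343/4.

343/4


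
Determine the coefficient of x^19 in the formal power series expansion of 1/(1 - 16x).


The geometric series identity gives 1/(1 - c x) = sum_{k>=0} c^k x^k, so the coefficient of x^k is c^k.
Here c = 16 and k = 19.
Computing: 16^19 = 75557863725914323419136

75557863725914323419136


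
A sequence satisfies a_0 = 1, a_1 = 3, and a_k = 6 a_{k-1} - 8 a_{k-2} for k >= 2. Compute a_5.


The characteristic equation is t^2 - 6 t + 8 = 0, with roots r_1 = 4 and r_2 = 2 (so c_1 = r_1 + r_2, c_2 = -r_1 r_2 as required).
One can use the closed form a_n = A r_1^n + B r_2^n, but direct iteration is more reliable:
a_0 = 1, a_1 = 3, a_2 = 10, a_3 = 36, a_4 = 136, a_5 = 528.
So a_5 = 528.

528


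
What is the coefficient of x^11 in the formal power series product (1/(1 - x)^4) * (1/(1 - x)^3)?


Combine the factors: (1/(1 - x)^4) * (1/(1 - x)^3) = 1/(1 - x)^7.
Then use 1/(1 - x)^r = sum_{k>=0} C(k + r - 1, r - 1) x^k with r = 7 and k = 11:
C(17, 6) = 12376.

12376


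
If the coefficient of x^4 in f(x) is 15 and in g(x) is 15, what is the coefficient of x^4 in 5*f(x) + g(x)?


Scalar multiplication scales coefficients: 5 * 15 = 75.
Then add the g coefficient: 75 + 15
= 90

90


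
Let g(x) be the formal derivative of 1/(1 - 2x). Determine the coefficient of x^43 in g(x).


Differentiate termwise: d/dx sum_{k>=0} 2^k x^k = sum_{k>=1} k 2^k x^(k-1) = sum_{j>=0} (j+1) 2^(j+1) x^j.
Equivalently, d/dx [1/(1 - 2x)] = 2/(1 - 2x)^2.
For j = 43: 44 * 2^44 = 44 * 17592186044416 = 774056185954304.

774056185954304


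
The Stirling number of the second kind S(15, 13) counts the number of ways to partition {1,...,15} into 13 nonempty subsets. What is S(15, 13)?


Using the explicit formula S(n,k) = (1/k!) sum_{j=0}^{k} (-1)^(k-j) C(k,j) j^n:
S(15, 13) = 4550
Equivalently, S(n,k) is n! times the coefficient of x^n in the EGF (e^x - 1)^k / k!.

4550


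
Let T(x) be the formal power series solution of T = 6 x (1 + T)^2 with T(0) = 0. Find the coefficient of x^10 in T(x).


Apply the Lagrange inversion formula: if T = 6 x * phi(T) with phi(t) = (1 + t)^2, then [x^n] T = 6^n * (1/n) [t^(n-1)] phi(t)^n = 6^n * (1/n) [t^(n-1)] (1 + t)^(2n) = 6^n * (1/n) C(2n, n-1).
Using the identity C(2n, n-1) = C(2n, n) * n / (n+1), the unscaled factor equals C(2n, n) / (n+1) = C_n, the n-th Catalan number.
For n = 10: C_10 = C(20, 10) / 11 = 184756/11 = 16796.
With the 6^10 = 60466176 factor, the coefficient is 60466176 * 16796 = 1015589892096.

1015589892096


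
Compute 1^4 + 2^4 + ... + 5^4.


This power sum has a closed form given by Faulhaber's formula
sum_{k=1}^{m} k^p = (1 / (p + 1)) * sum_{j=0}^{p} C(p + 1, j) B_j m^(p + 1 - j),
but for small m direct computation is fastest:
1 + 16 + 81 + 256 + 625 = 979.

979


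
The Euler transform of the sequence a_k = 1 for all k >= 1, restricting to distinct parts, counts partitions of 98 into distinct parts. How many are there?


Partitions of 98 into distinct parts can be computed via generating function.
Product (1+x)(1+x^2)(1+x^3)...
The coefficient of x^98 = 376256

376256


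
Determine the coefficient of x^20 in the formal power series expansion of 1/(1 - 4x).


The geometric series identity gives 1/(1 - c x) = sum_{k>=0} c^k x^k, so the coefficient of x^k is c^k.
Here c = 4 and k = 20.
Computing: 4^20 = 1099511627776

1099511627776


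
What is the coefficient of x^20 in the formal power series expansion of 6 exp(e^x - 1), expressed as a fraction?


exp(e^x - 1) is the exponential generating function for the Bell numbers Bell_k: exp(e^x - 1) = sum_{k>=0} Bell_k x^k / k!.
So the coefficient of x^20 in 6 exp(e^x - 1) is 6 Bell_20 / 20!.
Computing: Bell_20 = 51724158235372 and 20! = 2432902008176640000, giving
6 * 51724158235372/2432902008176640000 = 263898766507/2068794224640000.

263898766507/2068794224640000


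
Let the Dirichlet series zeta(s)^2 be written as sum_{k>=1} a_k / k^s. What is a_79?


The Dirichlet convolution of the constant function 1 with itself gives (1 * 1)(k) = sum_{d | k} 1 = d(k), the number of positive divisors of k.
Since zeta(s) = sum_{k>=1} 1/k^s, we have zeta(s)^2 = sum_{k>=1} d(k)/k^s, so a_k = d(k).
For k = 79: the divisors are 1, 79.
Count = 2.

2


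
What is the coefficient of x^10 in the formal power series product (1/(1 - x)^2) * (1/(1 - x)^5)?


Combine the factors: (1/(1 - x)^2) * (1/(1 - x)^5) = 1/(1 - x)^7.
Then use 1/(1 - x)^r = sum_{k>=0} C(k + r - 1, r - 1) x^k with r = 7 and k = 10:
C(16, 6) = 8008.

8008


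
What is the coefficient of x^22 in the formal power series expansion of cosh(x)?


The Maclaurin series is cosh(t) = sum_{m>=0} t^(2m) / (2m)!, so substituting t = x, only even powers of x are nonzero, with coefficient of x^(2m) equal to 1 / (2m)!.
For x^22 the coefficient is 1/22! = 1/1124000727777607680000 = 1/1124000727777607680000.

1/1124000727777607680000


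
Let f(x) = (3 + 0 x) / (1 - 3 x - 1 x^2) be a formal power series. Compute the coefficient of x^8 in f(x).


Write f(x) = sum_{k>=0} a_k x^k. Multiplying both sides by 1 - 3 x - 1 x^2 gives
(1 - 3 x - 1 x^2) sum_{k>=0} a_k x^k = 3 + 0 x.
Matching coefficients:
 x^0: a_0 = 3
 x^1: a_1 - 3 a_0 = 0  =>  a_1 = 3*3 + 0 = 9
 x^k (k >= 2): a_k = 3 a_{k-1} + 1 a_{k-2}.
Iterating: a_2 = 30, a_3 = 99, a_4 = 327, a_5 = 1080, a_6 = 3567, a_7 = 11781, a_8 = 38910.
So the coefficient of x^8 is 38910.

38910


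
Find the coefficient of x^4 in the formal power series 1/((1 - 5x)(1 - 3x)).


By partial fractions or Cauchy convolution:
The coefficient equals sum_{k=0}^{4} 5^k * 3^(4-k).
= 1441

1441


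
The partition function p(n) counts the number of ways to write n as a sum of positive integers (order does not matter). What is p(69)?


Using the generating function prod_{k>=1} 1/(1-x^k), we compute p(69).
By dynamic programming over parts 1 through 69:
p(69) = 3554345

3554345


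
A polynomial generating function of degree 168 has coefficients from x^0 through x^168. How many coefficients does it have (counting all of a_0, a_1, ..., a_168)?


A polynomial of degree 168 takes the form a_0 + a_1 x + ... + a_168 x^168.
The number of coefficients is 168 + 1 = 169.

169


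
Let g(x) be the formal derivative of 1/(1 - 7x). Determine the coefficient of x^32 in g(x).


Differentiate termwise: d/dx sum_{k>=0} 7^k x^k = sum_{k>=1} k 7^k x^(k-1) = sum_{j>=0} (j+1) 7^(j+1) x^j.
Equivalently, d/dx [1/(1 - 7x)] = 7/(1 - 7x)^2.
For j = 32: 33 * 7^33 = 33 * 7730993719707444524137094407 = 255122792750345669296524115431.

255122792750345669296524115431


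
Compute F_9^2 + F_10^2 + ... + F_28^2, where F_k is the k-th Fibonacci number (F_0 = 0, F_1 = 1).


There is a standard identity sum_{k=0}^{N} F_k^2 = F_N * F_{N+1} (proved inductively from the telescoping relation F_k^2 = F_k F_{k+1} - F_{k-1} F_k). Then
sum_{k=9}^{28} F_k^2 = F_28 F_29 - F_8 F_9.
Computing: F_28 = 317811, F_29 = 514229, F_8 = 21, F_9 = 34.
Sum = 317811 * 514229 - 21 * 34 = 163427632005.

163427632005


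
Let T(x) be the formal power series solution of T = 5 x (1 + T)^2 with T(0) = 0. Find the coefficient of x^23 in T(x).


Apply the Lagrange inversion formula: if T = 5 x * phi(T) with phi(t) = (1 + t)^2, then [x^n] T = 5^n * (1/n) [t^(n-1)] phi(t)^n = 5^n * (1/n) [t^(n-1)] (1 + t)^(2n) = 5^n * (1/n) C(2n, n-1).
Using the identity C(2n, n-1) = C(2n, n) * n / (n+1), the unscaled factor equals C(2n, n) / (n+1) = C_n, the n-th Catalan number.
For n = 23: C_23 = C(46, 23) / 24 = 8233430727600/24 = 343059613650.
With the 5^23 = 11920928955078125 factor, the coefficient is 11920928955078125 * 343059613650 = 4089589281678199768066406250.

4089589281678199768066406250


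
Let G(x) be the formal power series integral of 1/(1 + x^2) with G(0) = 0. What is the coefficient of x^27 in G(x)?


1/(1 + x^2) = sum_{j>=0} (-1)^j x^(2j). Integrating termwise with G(0) = 0:
G(x) = sum_{j>=0} (-1)^j x^(2j+1) / (2j+1) = arctan(x).
Only odd powers are nonzero. For x^27 write 27 = 2*13 + 1, giving
(-1)^13 / 27 = -1/27 = -1/27.

-1/27


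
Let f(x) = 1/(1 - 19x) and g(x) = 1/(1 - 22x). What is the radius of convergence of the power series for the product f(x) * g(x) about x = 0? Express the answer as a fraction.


The radius of 1/(1 - 19x) is 1/19 (nearest singularity at x = 1/19), and the radius of 1/(1 - 22x) is 1/22.
The product f(x)*g(x) = 1/((1 - 19x)(1 - 22x)) has singularities at both 1/19 and 1/22, so its radius of convergence is the distance to the nearest one:
min(1/19, 1/22) = 1/22.

1/22


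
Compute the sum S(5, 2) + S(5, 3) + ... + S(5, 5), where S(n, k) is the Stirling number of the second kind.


By definition, S(n, k) counts partitions of an n-set into exactly k nonempty blocks.
Computing row n = 5 for k = 2..5:
S(5, k): 15, 25, 10, 1
Sum = 51.

51


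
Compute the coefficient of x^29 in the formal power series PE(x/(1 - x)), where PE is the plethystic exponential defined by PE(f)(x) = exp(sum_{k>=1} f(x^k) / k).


For f(x) = x/(1 - x) we have
sum_{k>=1} f(x^k) / k = sum_{k>=1} (1/k) * x^k / (1 - x^k) = sum_{k, m >= 1} x^(k m) / k,
which after exponentiating simplifies to
PE(x/(1 - x)) = prod_{k>=1} 1 / (1 - x^k).
This is the generating function for the partition function p(n), so the coefficient of x^29 is p(29).
Computing p(29) by dynamic programming over parts 1, 2, ..., 29: p(29) = 4565.

4565


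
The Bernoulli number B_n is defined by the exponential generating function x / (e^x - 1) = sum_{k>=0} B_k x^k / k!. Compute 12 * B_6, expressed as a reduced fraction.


Bernoulli numbers can also be computed recursively via B_0 = 1 and sum_{j=0}^{m} C(m+1, j) B_j = 0 for m >= 1. Odd-index Bernoulli numbers vanish for k >= 3.
Computing B_6 = 1/42, so 12 * B_6 = 12 * 1/42 = 2/7.

2/7


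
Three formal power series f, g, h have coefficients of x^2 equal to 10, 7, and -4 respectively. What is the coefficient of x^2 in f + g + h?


Series addition is componentwise:
10 + 7 + -4
= 13

13


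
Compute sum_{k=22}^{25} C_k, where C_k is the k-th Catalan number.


C_22 through C_25: 91482563640, 343059613650, 1289904147324, 4861946401452
Sum = 91482563640 + 343059613650 + 1289904147324 + 4861946401452
= 6586392726066

6586392726066


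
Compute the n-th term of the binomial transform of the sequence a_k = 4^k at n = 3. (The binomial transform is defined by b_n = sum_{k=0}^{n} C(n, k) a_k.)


With a_k = 4^k, b_n = sum_{k=0}^{n} C(n, k) 4^k = (1 + 4)^n by the binomial theorem.
For n = 3: (1 + 4)^3 = 5^3 = 125.

125


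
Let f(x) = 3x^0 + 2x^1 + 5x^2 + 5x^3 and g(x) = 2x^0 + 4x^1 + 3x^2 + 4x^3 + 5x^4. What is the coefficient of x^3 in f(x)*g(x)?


Cauchy product at x^3:
3*4 + 2*3 + 5*4 + 5*2
= 48

48


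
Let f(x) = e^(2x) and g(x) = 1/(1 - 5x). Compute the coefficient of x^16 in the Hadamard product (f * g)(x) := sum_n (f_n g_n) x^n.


Expanding: f_k = 2^k/k! (from e^(2x)) and g_k = 5^k (from 1/(1 - 5x)). So the Hadamard coefficient (f * g)_k = 2^k 5^k / k! = (10)^k / k!.
For k = 16: 10^16/16! = 10000000000000000/20922789888000 = 2441406250/5108103.

2441406250/5108103


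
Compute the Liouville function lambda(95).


The Liouville function is lambda(k) = (-1)^Omega(k), where Omega(k) counts the prime factors of k with multiplicity.
Factoring: 95 = 5 * 19, so Omega(95) = 2.
lambda(95) = (-1)^2 = 1.

1


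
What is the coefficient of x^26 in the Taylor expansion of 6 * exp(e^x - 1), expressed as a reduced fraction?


exp(e^x - 1) = sum_{k>=0} Bell_k x^k / k!, where Bell_k is the k-th Bell number.
So the coefficient of x^26 is 6 * Bell_26 / 26!.
Computing: Bell_26 = 49631246523618756274 and 26! = 403291461126605635584000000, giving
6 * 49631246523618756274/403291461126605635584000000 = 1459742544812316361/1976918927091204096000000.

1459742544812316361/1976918927091204096000000


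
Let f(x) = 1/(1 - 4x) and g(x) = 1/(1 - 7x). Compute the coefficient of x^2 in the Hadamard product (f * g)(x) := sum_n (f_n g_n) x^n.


f has coefficients f_k = 4^k and g has coefficients g_k = 7^k, so the Hadamard product has coefficient (f*g)_k = 4^k * 7^k = 28^k.
For k = 2: 28^2 = 784.

784


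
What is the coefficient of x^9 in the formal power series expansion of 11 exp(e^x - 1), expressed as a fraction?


exp(e^x - 1) is the exponential generating function for the Bell numbers Bell_k: exp(e^x - 1) = sum_{k>=0} Bell_k x^k / k!.
So the coefficient of x^9 in 11 exp(e^x - 1) is 11 Bell_9 / 9!.
Computing: Bell_9 = 21147 and 9! = 362880, giving
11 * 21147/362880 = 11077/17280.

11077/17280


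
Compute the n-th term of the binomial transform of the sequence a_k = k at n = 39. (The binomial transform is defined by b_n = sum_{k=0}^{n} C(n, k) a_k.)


With a_k = k, b_n = sum_{k=0}^{n} C(n, k) k. Using k * C(n, k) = n * C(n-1, k-1) gives b_n = n * sum_{k>=1} C(n-1, k-1) = n * 2^(n-1).
For n = 39: 39 * 2^38 = 39 * 274877906944 = 10720238370816.

10720238370816


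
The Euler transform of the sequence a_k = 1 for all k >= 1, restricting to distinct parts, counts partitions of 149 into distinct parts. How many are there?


Partitions of 149 into distinct parts can be computed via generating function.
Product (1+x)(1+x^2)(1+x^3)...
The coefficient of x^149 = 18108418

18108418


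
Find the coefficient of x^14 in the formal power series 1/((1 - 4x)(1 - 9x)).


By partial fractions or Cauchy convolution:
The coefficient equals sum_{k=0}^{14} 4^k * 9^(14-k).
= 41178011670565

41178011670565


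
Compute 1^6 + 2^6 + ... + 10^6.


This power sum has a closed form given by Faulhaber's formula
sum_{k=1}^{m} k^p = (1 / (p + 1)) * sum_{j=0}^{p} C(p + 1, j) B_j m^(p + 1 - j),
but for small m direct computation is fastest:
1 + 64 + 729 + 4096 + 15625 + 46656 + 117649 + 262144 + 531441 + 1000000 = 1978405.

1978405


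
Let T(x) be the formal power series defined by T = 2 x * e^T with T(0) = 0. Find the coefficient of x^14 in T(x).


Apply the Lagrange inversion formula: if T = 2 x * phi(T) with phi(t) = e^t, then
[x^n] T = 2^n * (1/n) [t^(n-1)] phi(t)^n = 2^n * (1/n) [t^(n-1)] e^(n t) = 2^n * (1/n) * n^(n-1) / (n-1)! = 2^n * n^(n-1) / n!.
When c = 1 this is the Cayley count of rooted labeled trees on n vertices, divided by n!.
For n = 14: 2^14 * 14^13 / 14! = 16384 * 793714773254144/87178291200 = 129586085429248/868725.

129586085429248/868725


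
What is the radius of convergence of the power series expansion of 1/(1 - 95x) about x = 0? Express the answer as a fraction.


Expanding 1/(1 - 95x) = sum_{k>=0} 95^k x^k, the series converges when |95x| < 1, i.e., |x| < 1/95.
So the radius of convergence is 1/95 = 1/95.

1/95


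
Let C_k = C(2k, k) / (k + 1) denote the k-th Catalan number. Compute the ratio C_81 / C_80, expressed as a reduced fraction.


Using C_k = (2k)! / (k! (k+1)!), the ratio C_{k+1}/C_k simplifies to
C_{k+1}/C_k = [(2k+2)! / ((k+1)! (k+2)!)] * [k! (k+1)! / (2k)!]
 = (2k+2)(2k+1) / ((k+1)(k+2)) = 2(2k+1) / (k+2).
For k = 80: 2(2*80 + 1) / (80 + 2) = 322/82 = 161/41.

161/41


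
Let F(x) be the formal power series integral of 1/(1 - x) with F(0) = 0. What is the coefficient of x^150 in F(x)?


1/(1 - x) = sum_{k>=0} x^k. Integrating termwise and using F(0) = 0 gives
F(x) = sum_{k>=0} x^(k+1) / (k+1) = sum_{m>=1} x^m / m = -ln(1 - x).
So the coefficient of x^150 is 1/150 = 1/150.

1/150


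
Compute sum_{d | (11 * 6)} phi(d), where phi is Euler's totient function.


First, 11 * 6 = 66. One classical identity is sum_{d | n} phi(d) = n (each k in [1, n] has a unique gcd with n, and among the k's with gcd(k, n) = n/d there are phi(d) of them). So the sum equals 66. We also verify directly:
Divisors of 66: 1, 2, 3, 6, 11, 22, 33, 66.
phi values: 1, 1, 2, 2, 10, 10, 20, 20.
Sum = 66.

66


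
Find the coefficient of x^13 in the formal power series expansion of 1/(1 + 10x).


Write 1/(1 + c x) = 1/(1 - (-c) x) and apply the geometric-series identity
1/(1 - y) = sum_{k>=0} y^k to get 1/(1 + c x) = sum_{k>=0} (-c)^k x^k.
So the coefficient of x^k is (-c)^k = (-1)^k * c^k.
Here c = 10 and k = 13:
(-10)^13 = -1 * 10000000000000 = -10000000000000

-10000000000000


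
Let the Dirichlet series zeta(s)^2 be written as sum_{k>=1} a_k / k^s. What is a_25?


The Dirichlet convolution of the constant function 1 with itself gives (1 * 1)(k) = sum_{d | k} 1 = d(k), the number of positive divisors of k.
Since zeta(s) = sum_{k>=1} 1/k^s, we have zeta(s)^2 = sum_{k>=1} d(k)/k^s, so a_k = d(k).
For k = 25: the divisors are 1, 5, 25.
Count = 3.

3


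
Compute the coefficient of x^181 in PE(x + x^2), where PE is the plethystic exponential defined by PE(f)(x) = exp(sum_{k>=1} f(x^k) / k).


With f(x) = x + x^2, the exponent is sum_{k>=1} (x^k + x^(2k)) / k = -ln(1 - x) - ln(1 - x^2). Exponentiating:
PE(x + x^2) = 1 / ((1 - x)(1 - x^2)).
This is the generating function for partitions of n into parts of size 1 or 2. The number of 2's can be any j in 0..90, and the rest are 1's, so
[x^181] = floor(181/2) + 1 = 91.

91


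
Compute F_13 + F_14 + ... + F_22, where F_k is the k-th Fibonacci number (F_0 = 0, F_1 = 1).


Use the identity sum_{k=0}^{N} F_k = F_{N+2} - 1 (which follows from F_{k+2} - F_{k+1} = F_k). Then
sum_{k=13}^{22} F_k = (F_{24} - 1) - (F_{14} - 1) = F_{24} - F_{14}.
Computing: F_{24} = 46368, F_{14} = 377, so
Sum = 46368 - 377 = 45991.

45991


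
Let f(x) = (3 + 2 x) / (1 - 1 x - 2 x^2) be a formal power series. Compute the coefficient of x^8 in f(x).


Write f(x) = sum_{k>=0} a_k x^k. Multiplying both sides by 1 - 1 x - 2 x^2 gives
(1 - 1 x - 2 x^2) sum_{k>=0} a_k x^k = 3 + 2 x.
Matching coefficients:
 x^0: a_0 = 3
 x^1: a_1 - 1 a_0 = 2  =>  a_1 = 1*3 + 2 = 5
 x^k (k >= 2): a_k = 1 a_{k-1} + 2 a_{k-2}.
Iterating: a_2 = 11, a_3 = 21, a_4 = 43, a_5 = 85, a_6 = 171, a_7 = 341, a_8 = 683.
So the coefficient of x^8 is 683.

683


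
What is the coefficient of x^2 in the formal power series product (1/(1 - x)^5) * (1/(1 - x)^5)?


Combine the factors: (1/(1 - x)^5) * (1/(1 - x)^5) = 1/(1 - x)^10.
Then use 1/(1 - x)^r = sum_{k>=0} C(k + r - 1, r - 1) x^k with r = 10 and k = 2:
C(11, 9) = 55.

55


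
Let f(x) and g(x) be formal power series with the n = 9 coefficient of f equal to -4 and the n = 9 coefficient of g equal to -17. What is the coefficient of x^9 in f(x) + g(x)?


Addition of formal power series is termwise.
The coefficient of x^9 in f + g = -4 + -17
= -21

-21


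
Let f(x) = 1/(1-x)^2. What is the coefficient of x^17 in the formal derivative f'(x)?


Differentiate: d/dx [ 1/(1-x)^r ] = r / (1-x)^(r+1).
Here r = 2, so f'(x) = 2 / (1-x)^3.
The expansion of 1/(1-x)^(r+1) has coefficient of x^n equal to C(n+r, r).
So the coefficient of x^17 in f'(x) is
2 * C(19, 2) = 2 * 171 = 342

342


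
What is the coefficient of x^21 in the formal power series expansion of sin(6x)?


The Maclaurin series is sin(t) = sum_{k>=0} (-1)^k t^(2k+1) / (2k+1)!, so substituting t = 6x, only odd powers of x are nonzero, with coefficient of x^(2k+1) equal to (-1)^k 6^(2k+1) / (2k+1)!.
Write 21 = 2*10 + 1, giving the coefficient (-1)^10 * 6^21 / 21! = 21936950640377856/51090942171709440000 = 4251528/9901766875.

4251528/9901766875


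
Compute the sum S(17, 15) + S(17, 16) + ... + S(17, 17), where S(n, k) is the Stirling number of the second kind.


By definition, S(n, k) counts partitions of an n-set into exactly k nonempty blocks.
Computing row n = 17 for k = 15..17:
S(17, k): 7820, 136, 1
Sum = 7957.

7957


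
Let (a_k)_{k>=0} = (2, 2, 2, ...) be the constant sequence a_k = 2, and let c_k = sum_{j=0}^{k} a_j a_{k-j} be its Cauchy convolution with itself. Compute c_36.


Since a_j = 2 for all j >= 0, the convolution sum becomes
c_k = sum_{j=0}^{k} 2 * 2 = 4 * (k + 1).
Equivalently, the generating function of (a_k) is 2/(1 - x) and its square is 4/(1 - x)^2 = sum_{k>=0} 4(k + 1) x^k.
For k = 36: 4 * 37 = 148.

148


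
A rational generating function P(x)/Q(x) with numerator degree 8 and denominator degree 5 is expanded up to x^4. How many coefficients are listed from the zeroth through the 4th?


Expanding up to x^4 gives the coefficients for x^0, x^1, ..., x^4.
That is 4 + 1 = 5 coefficients in total.

5


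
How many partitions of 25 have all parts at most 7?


Using the generating function (1-x)^(-1)(1-x^2)^(-1)...(1-x^7)^(-1),
the coefficient of x^25 counts these restricted partitions.
Result = 860

860


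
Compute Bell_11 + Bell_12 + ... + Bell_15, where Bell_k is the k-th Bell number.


Recall Bell_k counts set partitions of a k-set (with Bell_0 = 1 by convention).
Bell_11 through Bell_15: 678570, 4213597, 27644437, 190899322, 1382958545
Sum = 678570 + 4213597 + 27644437 + 190899322 + 1382958545 = 1606394471.

1606394471


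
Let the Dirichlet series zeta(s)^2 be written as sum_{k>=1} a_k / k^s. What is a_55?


The Dirichlet convolution of the constant function 1 with itself gives (1 * 1)(k) = sum_{d | k} 1 = d(k), the number of positive divisors of k.
Since zeta(s) = sum_{k>=1} 1/k^s, we have zeta(s)^2 = sum_{k>=1} d(k)/k^s, so a_k = d(k).
For k = 55: the divisors are 1, 5, 11, 55.
Count = 4.

4


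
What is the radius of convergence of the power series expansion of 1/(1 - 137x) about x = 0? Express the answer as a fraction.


Expanding 1/(1 - 137x) = sum_{k>=0} 137^k x^k, the series converges when |137x| < 1, i.e., |x| < 1/137.
So the radius of convergence is 1/137 = 1/137.

1/137


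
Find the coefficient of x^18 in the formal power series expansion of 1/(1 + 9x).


Write 1/(1 + c x) = 1/(1 - (-c) x) and apply the geometric-series identity
1/(1 - y) = sum_{k>=0} y^k to get 1/(1 + c x) = sum_{k>=0} (-c)^k x^k.
So the coefficient of x^k is (-c)^k = (-1)^k * c^k.
Here c = 9 and k = 18:
(-9)^18 = 1 * 150094635296999121 = 150094635296999121

150094635296999121


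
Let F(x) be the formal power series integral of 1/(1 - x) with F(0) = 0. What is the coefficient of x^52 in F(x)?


1/(1 - x) = sum_{k>=0} x^k. Integrating termwise and using F(0) = 0 gives
F(x) = sum_{k>=0} x^(k+1) / (k+1) = sum_{m>=1} x^m / m = -ln(1 - x).
So the coefficient of x^52 is 1/52 = 1/52.

1/52


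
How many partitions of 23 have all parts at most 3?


Using the generating function (1-x)^(-1)(1-x^2)^(-1)(1-x^3)^(-1),
the coefficient of x^23 counts these restricted partitions.
Result = 56

56


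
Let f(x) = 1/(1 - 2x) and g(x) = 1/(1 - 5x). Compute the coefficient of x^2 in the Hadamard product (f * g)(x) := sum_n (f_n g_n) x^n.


f has coefficients f_k = 2^k and g has coefficients g_k = 5^k, so the Hadamard product has coefficient (f*g)_k = 2^k * 5^k = 10^k.
For k = 2: 10^2 = 100.

100


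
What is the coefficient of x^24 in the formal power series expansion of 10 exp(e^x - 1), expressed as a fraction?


exp(e^x - 1) is the exponential generating function for the Bell numbers Bell_k: exp(e^x - 1) = sum_{k>=0} Bell_k x^k / k!.
So the coefficient of x^24 in 10 exp(e^x - 1) is 10 Bell_24 / 24!.
Computing: Bell_24 = 445958869294805289 and 24! = 620448401733239439360000, giving
10 * 445958869294805289/620448401733239439360000 = 148652956431601763/20681613391107981312000.

148652956431601763/20681613391107981312000


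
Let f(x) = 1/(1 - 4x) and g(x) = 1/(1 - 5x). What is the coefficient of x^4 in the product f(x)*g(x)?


The coefficient of x^n in f*g is the Cauchy product: sum_{k=0}^{n} a^k * b^(n-k).
With a=4, b=5, n=4:
sum_{k=0}^{4} 4^k * 5^(4-k)
= 2101

2101


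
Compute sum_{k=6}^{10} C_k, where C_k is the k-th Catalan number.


C_6 through C_10: 132, 429, 1430, 4862, 16796
Sum = 132 + 429 + 1430 + 4862 + 16796
= 23649

23649


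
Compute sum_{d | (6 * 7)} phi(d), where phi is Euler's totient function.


First, 6 * 7 = 42. One classical identity is sum_{d | n} phi(d) = n (each k in [1, n] has a unique gcd with n, and among the k's with gcd(k, n) = n/d there are phi(d) of them). So the sum equals 42. We also verify directly:
Divisors of 42: 1, 2, 3, 6, 7, 14, 21, 42.
phi values: 1, 1, 2, 2, 6, 6, 12, 12.
Sum = 42.

42


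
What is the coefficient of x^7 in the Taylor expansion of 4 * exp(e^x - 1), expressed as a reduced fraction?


exp(e^x - 1) = sum_{k>=0} Bell_k x^k / k!, where Bell_k is the k-th Bell number.
So the coefficient of x^7 is 4 * Bell_7 / 7!.
Computing: Bell_7 = 877 and 7! = 5040, giving
4 * 877/5040 = 877/1260.

877/1260


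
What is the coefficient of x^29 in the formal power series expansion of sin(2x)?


The Maclaurin series is sin(t) = sum_{k>=0} (-1)^k t^(2k+1) / (2k+1)!, so substituting t = 2x, only odd powers of x are nonzero, with coefficient of x^(2k+1) equal to (-1)^k 2^(2k+1) / (2k+1)!.
Write 29 = 2*14 + 1, giving the coefficient (-1)^14 * 2^29 / 29! = 536870912/8841761993739701954543616000000 = 16/263505041412702261046875.

16/263505041412702261046875


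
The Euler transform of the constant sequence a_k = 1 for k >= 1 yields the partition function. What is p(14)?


The Euler transform converts the sequence a_k = 1 into the number of integer partitions.
Using the recurrence or dynamic programming:
p(14) = 135

135


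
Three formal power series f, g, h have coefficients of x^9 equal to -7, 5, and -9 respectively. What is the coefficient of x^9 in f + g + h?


Series addition is componentwise:
-7 + 5 + -9
= -11

-11


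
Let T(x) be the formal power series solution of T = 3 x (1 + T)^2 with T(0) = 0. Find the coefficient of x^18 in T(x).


Apply the Lagrange inversion formula: if T = 3 x * phi(T) with phi(t) = (1 + t)^2, then [x^n] T = 3^n * (1/n) [t^(n-1)] phi(t)^n = 3^n * (1/n) [t^(n-1)] (1 + t)^(2n) = 3^n * (1/n) C(2n, n-1).
Using the identity C(2n, n-1) = C(2n, n) * n / (n+1), the unscaled factor equals C(2n, n) / (n+1) = C_n, the n-th Catalan number.
For n = 18: C_18 = C(36, 18) / 19 = 9075135300/19 = 477638700.
With the 3^18 = 387420489 factor, the coefficient is 387420489 * 477638700 = 185047018719324300.

185047018719324300


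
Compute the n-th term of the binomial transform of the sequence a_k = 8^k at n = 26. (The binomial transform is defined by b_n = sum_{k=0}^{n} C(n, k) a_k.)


With a_k = 8^k, b_n = sum_{k=0}^{n} C(n, k) 8^k = (1 + 8)^n by the binomial theorem.
For n = 26: (1 + 8)^26 = 9^26 = 6461081889226673298932241.

6461081889226673298932241


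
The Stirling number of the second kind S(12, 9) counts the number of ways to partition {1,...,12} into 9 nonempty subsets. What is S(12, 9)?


Using the explicit formula S(n,k) = (1/k!) sum_{j=0}^{k} (-1)^(k-j) C(k,j) j^n:
S(12, 9) = 22275
Equivalently, S(n,k) is n! times the coefficient of x^n in the EGF (e^x - 1)^k / k!.

22275


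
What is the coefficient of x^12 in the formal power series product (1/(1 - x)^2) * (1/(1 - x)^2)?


Combine the factors: (1/(1 - x)^2) * (1/(1 - x)^2) = 1/(1 - x)^4.
Then use 1/(1 - x)^r = sum_{k>=0} C(k + r - 1, r - 1) x^k with r = 4 and k = 12:
C(15, 3) = 455.

455


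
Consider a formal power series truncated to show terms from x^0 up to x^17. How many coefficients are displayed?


From x^0 to x^17 inclusive, the count is 17 - 0 + 1 = 18.

18


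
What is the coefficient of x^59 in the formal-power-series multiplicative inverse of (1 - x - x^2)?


Let the inverse be f(x) = sum_{k>=0} a_k x^k. From f(x) * (1 - x - x^2) = 1 and matching coefficients:
 x^0: a_0 = 1.
 x^1: a_1 - a_0 = 0, so a_1 = 1.
 x^k (k >= 2): a_k - a_{k-1} - a_{k-2} = 0, i.e. a_k = a_{k-1} + a_{k-2}.
This is the Fibonacci-type recurrence shifted so that a_0 = a_1 = 1.
Iterating: a_0=1, a_1=1, a_2=2, a_3=3, a_4=5, a_5=8, a_6=13, a_7=21, a_8=34, a_9=55, ...
a_59 = 1548008755920.

1548008755920


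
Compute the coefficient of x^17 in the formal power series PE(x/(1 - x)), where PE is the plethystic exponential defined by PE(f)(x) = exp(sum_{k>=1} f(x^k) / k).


For f(x) = x/(1 - x) we have
sum_{k>=1} f(x^k) / k = sum_{k>=1} (1/k) * x^k / (1 - x^k) = sum_{k, m >= 1} x^(k m) / k,
which after exponentiating simplifies to
PE(x/(1 - x)) = prod_{k>=1} 1 / (1 - x^k).
This is the generating function for the partition function p(n), so the coefficient of x^17 is p(17).
Computing p(17) by dynamic programming over parts 1, 2, ..., 17: p(17) = 297.

297


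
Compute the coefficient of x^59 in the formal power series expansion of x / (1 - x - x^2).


Let f(x) = sum_{k>=0} a_k x^k. Multiplying f(x) * (1 - x - x^2) = x and matching coefficients gives a_0 = 0, a_1 = 1, and a_k = a_{k-1} + a_{k-2} for k >= 2. These are the Fibonacci numbers F_k.
Iterating from F_0 = 0, F_1 = 1:
F_0=0, F_1=1, F_2=1, F_3=2, F_4=3, F_5=5, F_6=8, F_7=13, F_8=21, F_9=34, ...
F_59 = 956722026041.

956722026041


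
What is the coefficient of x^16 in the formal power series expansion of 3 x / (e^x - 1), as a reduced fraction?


The exponential generating function for Bernoulli numbers is
x / (e^x - 1) = sum_{k>=0} B_k x^k / k!.
So the coefficient of x^16 in 3 x / (e^x - 1) is 3 B_16 / 16!.
Computing: B_16 = -3617/510, 16! = 20922789888000, giving
3 * -3617/510 / 20922789888000 = -3617/3556874280960000.

-3617/3556874280960000


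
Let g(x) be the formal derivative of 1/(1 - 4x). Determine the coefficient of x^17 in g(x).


Differentiate termwise: d/dx sum_{k>=0} 4^k x^k = sum_{k>=1} k 4^k x^(k-1) = sum_{j>=0} (j+1) 4^(j+1) x^j.
Equivalently, d/dx [1/(1 - 4x)] = 4/(1 - 4x)^2.
For j = 17: 18 * 4^18 = 18 * 68719476736 = 1236950581248.

1236950581248


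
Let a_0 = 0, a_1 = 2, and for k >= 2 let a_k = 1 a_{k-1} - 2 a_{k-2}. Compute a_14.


Iterating the recurrence forward:
a_0 = 0
a_1 = 2
a_2 = 1*2 - 2*0 = 2
a_3 = 1*2 - 2*2 = -2
a_4 = 1*-2 - 2*2 = -6
a_5 = 1*-6 - 2*-2 = -2
a_6 = 1*-2 - 2*-6 = 10
a_7 = 1*10 - 2*-2 = 14
a_8 = 1*14 - 2*10 = -6
a_9 = 1*-6 - 2*14 = -34
a_10 = 1*-34 - 2*-6 = -22
a_11 = 1*-22 - 2*-34 = 46
a_12 = 1*46 - 2*-22 = 90
a_13 = 1*90 - 2*46 = -2
a_14 = 1*-2 - 2*90 = -182
So a_14 = -182.

-182


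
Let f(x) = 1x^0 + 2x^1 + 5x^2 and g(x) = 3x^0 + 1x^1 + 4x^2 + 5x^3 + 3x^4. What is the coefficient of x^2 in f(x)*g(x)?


Cauchy product at x^2:
1*4 + 2*1 + 5*3
= 21

21


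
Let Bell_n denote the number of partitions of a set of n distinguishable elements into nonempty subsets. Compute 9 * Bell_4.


Bell_4 can be computed from the Bell triangle or from Dobinski's identity Bell_n = (1/e) * sum_{k>=0} k^n / k!.
Computing Bell_4 = 15.
Then 9 * 15 = 135.

135


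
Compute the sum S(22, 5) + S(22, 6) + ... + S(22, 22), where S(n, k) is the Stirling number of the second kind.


By definition, S(n, k) counts partitions of an n-set into exactly k nonempty blocks.
Computing row n = 22 for k = 5..22:
S(22, k): 19137821912055, 163305339345225, 602762379967440, 1142399079991620, 1241963303533920, 835143799377954, 366282500870286, 108823356051137, 22496861868481, 3295165281331, 345615943200, 26046574004, 1404142047, 53374629, 1389850, 23485, 231, 1
Sum = 4505982729646896.

4505982729646896


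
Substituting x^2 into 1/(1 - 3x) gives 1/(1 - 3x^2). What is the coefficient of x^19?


Since 1/(1 - 3x^2) only has even powers of x,
the coefficient of x^19 (odd) is 0.

0


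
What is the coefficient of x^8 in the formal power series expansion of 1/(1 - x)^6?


The expansion 1/(1 - x)^r = sum_{k>=0} C(k + r - 1, r - 1) x^k follows from the multiset / negative-binomial theorem (or from repeated differentiation of the geometric series).
For r = 6 and k = 8:
C(13, 5) = 6227020800 / (120 * 40320) = 1287.

1287


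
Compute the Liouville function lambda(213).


The Liouville function is lambda(k) = (-1)^Omega(k), where Omega(k) counts the prime factors of k with multiplicity.
Factoring: 213 = 3 * 71, so Omega(213) = 2.
lambda(213) = (-1)^2 = 1.

1
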